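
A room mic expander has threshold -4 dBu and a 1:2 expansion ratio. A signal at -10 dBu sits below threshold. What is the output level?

The input is 6 dB below the -4 dBu threshold.
A 1:2 expander multiplies undershoot by 2: 6 × 2 = 12 dB below threshold.
Output = -4 − 12 = -16 dBu.

-16 dBu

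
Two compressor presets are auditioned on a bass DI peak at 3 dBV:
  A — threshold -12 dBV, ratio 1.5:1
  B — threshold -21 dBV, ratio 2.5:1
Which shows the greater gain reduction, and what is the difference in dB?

A: 15 dB over, compressed to 10 dB over, so 5 dB of GR.
B: 24 dB over, compressed to 9.6 dB over, so 14.4 dB of GR.
B applies 9.4 dB more gain reduction.

B, by 9.4 dB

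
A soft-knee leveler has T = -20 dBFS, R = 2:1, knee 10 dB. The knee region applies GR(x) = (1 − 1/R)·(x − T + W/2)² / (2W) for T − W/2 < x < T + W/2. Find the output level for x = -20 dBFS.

-20.625 dBFS

x − T + W/2 = -20 − (-20) + 5 = 5.
GR = (1 − 1/2) × 5² / 20 = 0.5 × 25 / 20 = 0.625 dB.
Output = -20 − 0.625 = -20.625 dBFS.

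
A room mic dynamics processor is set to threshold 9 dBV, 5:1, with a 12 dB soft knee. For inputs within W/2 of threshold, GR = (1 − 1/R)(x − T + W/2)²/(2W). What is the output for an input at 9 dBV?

7.8 dBV

x − T + W/2 = 9 − 9 + 6 = 6.
GR = (1 − 1/5) × 6² / 24 = 0.8 × 36 / 24 = 1.2 dB.
Output = 9 − 1.2 = 7.8 dBV.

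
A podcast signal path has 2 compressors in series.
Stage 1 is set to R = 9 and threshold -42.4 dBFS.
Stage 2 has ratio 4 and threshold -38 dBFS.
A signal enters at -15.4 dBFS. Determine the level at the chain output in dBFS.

-39.4 dBFS

Stage 1: -15.4 dBFS is 27 dB over -42.4 dBFS; at 9:1 that becomes 3 dB over, giving -39.4 dBFS.
Stage 2: -39.4 dBFS is at or below the -38 dBFS threshold — no compression; output -39.4 dBFS.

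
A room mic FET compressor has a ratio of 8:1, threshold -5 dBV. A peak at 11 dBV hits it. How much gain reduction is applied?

14 dB

Overshoot = 11 − (-5) = 16 dB.
A 8:1 ratio leaves 2 dB of that excess.
Gain reduction = 16 − 2 = 14 dB.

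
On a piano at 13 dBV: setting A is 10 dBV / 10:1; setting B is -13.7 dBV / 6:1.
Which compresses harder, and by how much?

B, by 19.55 dB

A: 3 dB over, compressed to 0.3 dB over, so 2.7 dB of GR.
B: 26.7 dB over, compressed to 4.45 dB over, so 22.25 dB of GR.
B applies 19.55 dB more gain reduction.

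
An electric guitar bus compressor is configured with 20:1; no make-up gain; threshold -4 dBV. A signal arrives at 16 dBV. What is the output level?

-3 dBV

16 dBV sits 20 dB over threshold.
20:1 compression reduces that to 20/20 = 1 dB over.
That puts the output at -3 dBV.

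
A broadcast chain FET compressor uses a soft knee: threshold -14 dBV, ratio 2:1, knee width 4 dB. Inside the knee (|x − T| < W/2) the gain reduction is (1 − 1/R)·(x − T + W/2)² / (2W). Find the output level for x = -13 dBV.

x − T + W/2 = -13 − (-14) + 2 = 3.
GR = (1 − 1/2) × 3² / 8 = 0.5 × 9 / 8 = 0.5625 dB.
Output = -13 − 0.5625 = -13.5625 dBV.

-13.5625 dBV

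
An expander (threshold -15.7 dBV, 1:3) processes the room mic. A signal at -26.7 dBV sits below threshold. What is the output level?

-48.7 dBV

Undershoot = (-15.7) − (-26.7) = 11 dB.
At 1:3, that expands to 33 dB under threshold.
Output = -15.7 − 33 = -48.7 dBV.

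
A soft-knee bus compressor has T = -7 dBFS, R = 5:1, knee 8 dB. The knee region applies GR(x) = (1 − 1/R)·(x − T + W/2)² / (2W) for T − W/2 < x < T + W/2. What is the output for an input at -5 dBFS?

x − T + W/2 = -5 − (-7) + 4 = 6.
GR = (1 − 1/5) × 6² / 16 = 0.8 × 36 / 16 = 1.8 dB.
Output = -5 − 1.8 = -6.8 dBFS.

-6.8 dBFS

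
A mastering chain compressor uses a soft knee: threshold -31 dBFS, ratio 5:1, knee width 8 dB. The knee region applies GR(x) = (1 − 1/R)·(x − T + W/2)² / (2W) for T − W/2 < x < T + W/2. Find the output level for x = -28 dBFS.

-30.45 dBFS

x − T + W/2 = -28 − (-31) + 4 = 7.
GR = (1 − 1/5) × 7² / 16 = 0.8 × 49 / 16 = 2.45 dB.
Output = -28 − 2.45 = -30.45 dBFS.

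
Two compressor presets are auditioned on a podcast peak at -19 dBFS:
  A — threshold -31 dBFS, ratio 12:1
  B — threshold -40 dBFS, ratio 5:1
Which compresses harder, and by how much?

A: overshoot 12 dB → output overshoot 1 dB → GR 11 dB.
B: overshoot 21 dB → output overshoot 4.2 dB → GR 16.8 dB.
Difference: 5.8 dB in favour of B.

B, by 5.8 dB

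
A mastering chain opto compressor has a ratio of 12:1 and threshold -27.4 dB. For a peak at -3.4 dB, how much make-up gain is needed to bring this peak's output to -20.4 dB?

The peak compresses to -27.4 + 24/12 = -25.4 dB.
To reach -20.4 dB requires -20.4 − (-25.4) = 5 dB of make-up.

5 dB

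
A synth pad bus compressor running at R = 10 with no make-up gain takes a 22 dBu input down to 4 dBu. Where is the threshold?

Input is 20 dB above T (since output overshoot × R = input overshoot: (4 − T)·10 = 22 − T gives T = 2 dBu).
Check: 2 + (22 − 2)/10 = 2 + 2 = 4 dBu. ✓

2 dBu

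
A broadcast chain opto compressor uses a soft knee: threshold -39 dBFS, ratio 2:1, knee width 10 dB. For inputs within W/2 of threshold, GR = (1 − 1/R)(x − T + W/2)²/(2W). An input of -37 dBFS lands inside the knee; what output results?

-38.225 dBFS

x − T + W/2 = -37 − (-39) + 5 = 7.
GR = (1 − 1/2) × 7² / 20 = 0.5 × 49 / 20 = 1.225 dB.
Output = -37 − 1.225 = -38.225 dBFS.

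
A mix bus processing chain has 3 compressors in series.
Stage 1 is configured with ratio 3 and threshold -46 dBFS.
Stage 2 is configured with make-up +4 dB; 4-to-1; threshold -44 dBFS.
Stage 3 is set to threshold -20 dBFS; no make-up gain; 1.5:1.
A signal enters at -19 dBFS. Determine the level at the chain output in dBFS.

Stage 1: overshoot 27 dB → 27/3 = 9 dB → -37 dBFS.
Stage 2: 7 dB above -44 dBFS, reduced 4:1 to 1.75 dB above → -42.25 dBFS; +4 dB make-up → -38.25 dBFS.
Stage 3: below threshold (-38.25 ≤ -20); passes unchanged; output -38.25 dBFS.

-38.25 dBFS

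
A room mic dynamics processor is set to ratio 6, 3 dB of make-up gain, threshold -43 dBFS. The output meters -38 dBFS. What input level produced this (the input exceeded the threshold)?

Before make-up, the level was -38 − 3 = -41 dBFS.
That's 2 dB above the -43 dBFS threshold.
Input overshoot = R × output overshoot = 12 dB → input = -43 + 12 = -31 dBFS.

-31 dBFS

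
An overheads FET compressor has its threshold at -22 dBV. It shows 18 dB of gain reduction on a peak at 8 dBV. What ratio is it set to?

2.5:1

Input overshoot = 8 − (-22) = 30 dB.
Output overshoot = 30 − 18 = 12 dB.
Ratio = input overshoot / output overshoot = 30 / 12 = 2.5.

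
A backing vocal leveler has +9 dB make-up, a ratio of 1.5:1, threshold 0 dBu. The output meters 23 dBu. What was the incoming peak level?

Remove make-up: 23 − 9 = 14 dBu.
Post-compression overshoot = 14 − 0 = 14 dB.
Undo the ratio: input overshoot = 14 × 1.5 = 21 dB, giving input = 21 dBu.

21 dBu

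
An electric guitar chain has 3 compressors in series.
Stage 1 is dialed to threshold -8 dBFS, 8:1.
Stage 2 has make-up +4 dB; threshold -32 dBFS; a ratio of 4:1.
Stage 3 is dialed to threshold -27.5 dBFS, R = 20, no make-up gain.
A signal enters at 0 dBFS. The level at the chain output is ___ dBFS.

-27.2125 dBFS

Stage 1: 8 dB above -8 dBFS, reduced 8:1 to 1 dB above → -7 dBFS.
Stage 2: overshoot 25 dB → 25/4 = 6.25 dB → -25.75 dBFS; +4 dB make-up → -21.75 dBFS.
Stage 3: -21.75 dBFS is 5.75 dB over -27.5 dBFS; at 20:1 that becomes 0.2875 dB over, giving -27.2125 dBFS.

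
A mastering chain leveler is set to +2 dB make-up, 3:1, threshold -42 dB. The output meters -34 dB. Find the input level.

-24 dB

Before make-up, the level was -34 − 2 = -36 dB.
Post-compression overshoot = -36 − (-42) = 6 dB.
Before 3:1 compression the overshoot was 6 × 3 = 18 dB, so input = -42 + 18 = -24 dB.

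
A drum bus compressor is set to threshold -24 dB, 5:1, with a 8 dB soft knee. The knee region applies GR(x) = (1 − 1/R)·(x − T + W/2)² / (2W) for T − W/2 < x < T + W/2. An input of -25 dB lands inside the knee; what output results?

x − T + W/2 = -25 − (-24) + 4 = 3.
GR = (1 − 1/5) × 3² / 16 = 0.8 × 9 / 16 = 0.45 dB.
Output = -25 − 0.45 = -25.45 dB.

-25.45 dB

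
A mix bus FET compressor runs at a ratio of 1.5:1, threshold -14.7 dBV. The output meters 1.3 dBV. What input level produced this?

The compressed level sits 1.3 − (-14.7) = 16 dB over threshold.
Input overshoot = R × output overshoot = 24 dB → input = -14.7 + 24 = 9.3 dBV.

9.3 dBV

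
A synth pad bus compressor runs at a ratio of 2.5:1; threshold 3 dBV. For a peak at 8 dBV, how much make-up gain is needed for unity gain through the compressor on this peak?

3 dB

Without make-up, output = threshold + overshoot/2.5 = 3 + 2 = 5 dBV.
Gap to target: 3 dB.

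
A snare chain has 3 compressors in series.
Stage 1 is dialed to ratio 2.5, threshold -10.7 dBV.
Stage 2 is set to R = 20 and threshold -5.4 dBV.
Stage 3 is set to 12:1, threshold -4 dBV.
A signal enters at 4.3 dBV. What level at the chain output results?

Stage 1: 15 dB above -10.7 dBV, reduced 2.5:1 to 6 dB above → -4.7 dBV.
Stage 2: -4.7 dBV is 0.7 dB over -5.4 dBV; at 20:1 that becomes 0.035 dB over, giving -5.365 dBV.
Stage 3: -5.365 dBV ≤ -4 dBV, so stage 3 doesn't engage; output -5.365 dBV.

-5.365 dBV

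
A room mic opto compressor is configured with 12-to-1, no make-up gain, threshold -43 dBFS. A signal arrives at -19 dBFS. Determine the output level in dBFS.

-41 dBFS

The input is 24 dB above the -43 dBFS threshold.
The 24 dB excess becomes 2 dB after 12:1 reduction.
Output = -43 + 2 = -41 dBFS.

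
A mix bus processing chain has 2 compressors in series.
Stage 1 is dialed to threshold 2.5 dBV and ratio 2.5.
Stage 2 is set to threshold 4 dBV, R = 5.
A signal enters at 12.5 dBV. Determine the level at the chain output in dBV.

Stage 1: 12.5 dBV is 10 dB over 2.5 dBV; at 2.5:1 that becomes 4 dB over, giving 6.5 dBV.
Stage 2: 6.5 dBV is 2.5 dB over 4 dBV; at 5:1 that becomes 0.5 dB over, giving 4.5 dBV.

4.5 dBV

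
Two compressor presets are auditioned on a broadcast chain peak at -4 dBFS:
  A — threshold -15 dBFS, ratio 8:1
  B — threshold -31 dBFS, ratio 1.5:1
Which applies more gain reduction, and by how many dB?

A, by 0.625 dB

A: overshoot 11 dB → output overshoot 1.375 dB → GR 9.625 dB.
B: overshoot 27 dB → output overshoot 18 dB → GR 9 dB.
A reduces 0.625 dB more.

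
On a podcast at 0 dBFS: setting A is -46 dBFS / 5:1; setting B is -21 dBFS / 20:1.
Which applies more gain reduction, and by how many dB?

A: GR = 46 − 46/5 = 36.8 dB.
B: GR = 21 − 21/20 = 19.95 dB.
Difference: 16.85 dB in favour of A.

A, by 16.85 dB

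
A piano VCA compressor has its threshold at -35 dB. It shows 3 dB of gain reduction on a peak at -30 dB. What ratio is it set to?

2.5:1

Input overshoot = -30 − (-35) = 5 dB.
Output overshoot = 5 − 3 = 2 dB.
Ratio = input overshoot / output overshoot = 5 / 2 = 2.5.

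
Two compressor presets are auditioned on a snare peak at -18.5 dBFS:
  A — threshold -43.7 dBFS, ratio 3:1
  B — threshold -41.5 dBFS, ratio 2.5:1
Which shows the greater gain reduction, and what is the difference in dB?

A: 25.2 dB over, compressed to 8.4 dB over, so 16.8 dB of GR.
B: 23 dB over, compressed to 9.2 dB over, so 13.8 dB of GR.
Difference: 3 dB in favour of A.

A, by 3 dB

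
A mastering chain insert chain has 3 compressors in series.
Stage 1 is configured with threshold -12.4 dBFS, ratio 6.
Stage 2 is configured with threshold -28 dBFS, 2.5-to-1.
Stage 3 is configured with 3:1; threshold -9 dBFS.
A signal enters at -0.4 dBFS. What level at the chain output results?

-20.96 dBFS

Stage 1: overshoot 12 dB → 12/6 = 2 dB → -10.4 dBFS.
Stage 2: overshoot 17.6 dB → 17.6/2.5 = 7.04 dB → -20.96 dBFS.
Stage 3: below threshold (-20.96 ≤ -9); passes unchanged; output -20.96 dBFS.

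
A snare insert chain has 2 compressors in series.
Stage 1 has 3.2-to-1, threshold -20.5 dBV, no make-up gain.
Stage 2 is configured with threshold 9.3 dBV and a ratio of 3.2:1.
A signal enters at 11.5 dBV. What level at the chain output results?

Stage 1: 11.5 dBV is 32 dB over -20.5 dBV; at 3.2:1 that becomes 10 dB over, giving -10.5 dBV.
Stage 2: -10.5 dBV ≤ 9.3 dBV, so stage 2 doesn't engage; output -10.5 dBV.

-10.5 dBV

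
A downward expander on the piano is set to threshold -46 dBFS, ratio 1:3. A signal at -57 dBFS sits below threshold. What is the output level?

-79 dBFS

The input is 11 dB below the -46 dBFS threshold.
A 1:3 expander multiplies undershoot by 3: 11 × 3 = 33 dB below threshold.
Output = -46 − 33 = -79 dBFS.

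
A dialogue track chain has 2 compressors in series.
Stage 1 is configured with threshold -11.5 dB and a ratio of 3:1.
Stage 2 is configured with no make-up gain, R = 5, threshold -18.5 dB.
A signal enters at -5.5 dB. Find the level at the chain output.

-16.7 dB

Stage 1: 6 dB above -11.5 dB, reduced 3:1 to 2 dB above → -9.5 dB.
Stage 2: overshoot 9 dB → 9/5 = 1.8 dB → -16.7 dB.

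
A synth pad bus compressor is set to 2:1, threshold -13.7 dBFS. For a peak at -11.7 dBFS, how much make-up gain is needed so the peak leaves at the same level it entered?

1 dB

The peak compresses to -13.7 + 2/2 = -12.7 dBFS.
To reach -11.7 dBFS requires -11.7 − (-12.7) = 1 dB of make-up.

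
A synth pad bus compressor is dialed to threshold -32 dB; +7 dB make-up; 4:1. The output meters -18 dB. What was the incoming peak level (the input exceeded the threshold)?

-4 dB

Before make-up, the level was -18 − 7 = -25 dB.
That's 7 dB above the -32 dB threshold.
Undo the ratio: input overshoot = 7 × 4 = 28 dB, giving input = -4 dB.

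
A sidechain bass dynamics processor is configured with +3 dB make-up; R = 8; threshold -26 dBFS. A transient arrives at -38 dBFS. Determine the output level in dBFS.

-38 dBFS is 12 dB below the -26 dBFS threshold, so no gain reduction is applied.
Make-up gain adds 3 dB: -38 + 3 = -35 dBFS.

-35 dBFS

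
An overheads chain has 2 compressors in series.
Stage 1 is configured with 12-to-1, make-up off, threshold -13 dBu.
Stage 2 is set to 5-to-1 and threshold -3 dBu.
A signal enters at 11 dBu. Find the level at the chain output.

-11 dBu

Stage 1: 11 dBu is 24 dB over -13 dBu; at 12:1 that becomes 2 dB over, giving -11 dBu.
Stage 2: below threshold (-11 ≤ -3); passes unchanged; output -11 dBu.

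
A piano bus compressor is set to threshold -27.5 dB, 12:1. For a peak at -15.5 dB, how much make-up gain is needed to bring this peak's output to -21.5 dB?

The peak compresses to -27.5 + 12/12 = -26.5 dB.
To reach -21.5 dB requires -21.5 − (-26.5) = 5 dB of make-up.

5 dB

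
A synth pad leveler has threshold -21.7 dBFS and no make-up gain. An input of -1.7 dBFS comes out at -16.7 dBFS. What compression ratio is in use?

4:1

Input overshoot = -1.7 − (-21.7) = 20 dB; output overshoot = -16.7 − (-21.7) = 5 dB.
Ratio = 20 / 5 = 4.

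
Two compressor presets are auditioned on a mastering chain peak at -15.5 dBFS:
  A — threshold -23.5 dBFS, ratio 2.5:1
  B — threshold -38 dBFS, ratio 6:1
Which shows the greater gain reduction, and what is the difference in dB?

A: GR = 8 − 8/2.5 = 4.8 dB.
B: GR = 22.5 − 22.5/6 = 18.75 dB.
Difference: 13.95 dB in favour of B.

B, by 13.95 dB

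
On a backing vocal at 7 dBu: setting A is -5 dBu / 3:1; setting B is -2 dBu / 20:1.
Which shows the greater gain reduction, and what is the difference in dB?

A: 12 dB over, compressed to 4 dB over, so 8 dB of GR.
B: 9 dB over, compressed to 0.45 dB over, so 8.55 dB of GR.
Difference: 0.55 dB in favour of B.

B, by 0.55 dB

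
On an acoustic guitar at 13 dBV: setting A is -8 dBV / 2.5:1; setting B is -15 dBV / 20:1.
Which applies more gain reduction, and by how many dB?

B, by 14 dB

A: overshoot 21 dB → output overshoot 8.4 dB → GR 12.6 dB.
B: overshoot 28 dB → output overshoot 1.4 dB → GR 26.6 dB.
Difference: 14 dB in favour of B.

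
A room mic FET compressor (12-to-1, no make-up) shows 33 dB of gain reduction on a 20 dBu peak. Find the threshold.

-16 dBu

Gain reduction = 20 − (-13) = 33 dB; output overshoot = GR / (R − 1) = 33 / 11 = 3 dB.
Threshold = output − output overshoot = -13 − 3 = -16 dBu.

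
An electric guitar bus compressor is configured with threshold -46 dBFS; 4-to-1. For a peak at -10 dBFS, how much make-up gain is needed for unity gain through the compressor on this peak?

27 dB

The peak compresses to -46 + 36/4 = -37 dBFS.
To reach -10 dBFS requires -10 − (-37) = 27 dB of make-up.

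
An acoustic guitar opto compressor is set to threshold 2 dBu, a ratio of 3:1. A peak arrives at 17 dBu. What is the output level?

17 dBu sits 15 dB over threshold.
3:1 compression reduces that to 15/3 = 5 dB over.
That puts the output at 7 dBu.

7 dBu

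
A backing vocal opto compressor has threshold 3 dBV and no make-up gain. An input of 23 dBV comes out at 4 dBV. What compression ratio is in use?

Input overshoot = 23 − 3 = 20 dB; output overshoot = 4 − 3 = 1 dB.
Ratio = 20 / 1 = 20.

20:1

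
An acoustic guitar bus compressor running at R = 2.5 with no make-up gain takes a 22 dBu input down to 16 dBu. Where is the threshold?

Let T be the threshold. Output overshoot = (input overshoot)/R, so 16 − T = (22 − T)/2.5.
2.5·(16 − T) = 22 − T → 1.5·T = 40 − 22 = 18.
T = 18/1.5 = 12 dBu.

12 dBu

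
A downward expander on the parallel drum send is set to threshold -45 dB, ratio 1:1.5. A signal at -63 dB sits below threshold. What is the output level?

The input is 18 dB below the -45 dB threshold.
A 1:1.5 expander multiplies undershoot by 1.5: 18 × 1.5 = 27 dB below threshold.
Output = -45 − 27 = -72 dB.

-72 dB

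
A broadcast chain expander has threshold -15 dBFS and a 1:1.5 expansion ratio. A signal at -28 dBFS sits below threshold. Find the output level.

The input is 13 dB below the -15 dBFS threshold.
A 1:1.5 expander multiplies undershoot by 1.5: 13 × 1.5 = 19.5 dB below threshold.
Output = -15 − 19.5 = -34.5 dBFS.

-34.5 dBFS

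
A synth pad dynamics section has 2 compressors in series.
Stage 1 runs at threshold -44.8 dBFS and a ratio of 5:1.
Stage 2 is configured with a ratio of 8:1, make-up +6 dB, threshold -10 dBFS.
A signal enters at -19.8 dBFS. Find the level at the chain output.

-33.8 dBFS

Stage 1: overshoot 25 dB → 25/5 = 5 dB → -39.8 dBFS.
Stage 2: below threshold (-39.8 ≤ -10); passes unchanged; make-up brings it to -33.8 dBFS.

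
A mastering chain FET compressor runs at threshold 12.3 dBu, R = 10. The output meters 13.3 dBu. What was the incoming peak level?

22.3 dBu

That's 1 dB above the 12.3 dBu threshold.
Input overshoot = R × output overshoot = 10 dB → input = 12.3 + 10 = 22.3 dBu.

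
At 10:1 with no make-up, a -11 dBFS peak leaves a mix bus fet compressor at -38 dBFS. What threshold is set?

-41 dBFS

Input is 30 dB above T (since output overshoot × R = input overshoot: (-38 − T)·10 = -11 − T gives T = -41 dBFS).
Check: -41 + (-11 − (-41))/10 = -41 + 3 = -38 dBFS. ✓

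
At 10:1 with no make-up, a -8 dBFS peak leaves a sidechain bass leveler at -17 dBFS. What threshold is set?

-18 dBFS

Gain reduction = -8 − (-17) = 9 dB; output overshoot = GR / (R − 1) = 9 / 9 = 1 dB.
Threshold = output − output overshoot = -17 − 1 = -18 dBFS.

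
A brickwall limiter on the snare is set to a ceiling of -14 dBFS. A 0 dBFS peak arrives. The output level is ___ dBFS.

At ∞:1, everything above -14 dBFS is held at the ceiling.

-14 dBFS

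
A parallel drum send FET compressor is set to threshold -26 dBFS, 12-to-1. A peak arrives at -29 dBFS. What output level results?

-29 dBFS is 3 dB below the -26 dBFS threshold, so no gain reduction is applied.
Output = input = -29 dBFS.

-29 dBFS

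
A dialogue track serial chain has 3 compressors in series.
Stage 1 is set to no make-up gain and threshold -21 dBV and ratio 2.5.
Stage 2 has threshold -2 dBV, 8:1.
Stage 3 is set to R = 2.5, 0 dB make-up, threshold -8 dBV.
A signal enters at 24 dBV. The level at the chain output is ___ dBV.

-6 dBV

Stage 1: overshoot 45 dB → 45/2.5 = 18 dB → -3 dBV.
Stage 2: -3 dBV ≤ -2 dBV, so stage 2 doesn't engage; output -3 dBV.
Stage 3: overshoot 5 dB → 5/2.5 = 2 dB → -6 dBV.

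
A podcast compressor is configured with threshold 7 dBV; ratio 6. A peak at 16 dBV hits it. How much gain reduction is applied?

Overshoot = 16 − 7 = 9 dB.
At 6:1, output sits 9/6 = 1.5 dB above threshold.
Gain reduction = 9 − 1.5 = 7.5 dB.

7.5 dB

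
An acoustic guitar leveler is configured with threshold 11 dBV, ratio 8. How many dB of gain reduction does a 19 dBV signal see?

The signal is 8 dB above threshold.
A 8:1 ratio leaves 1 dB of that excess.
Gain reduction = 8 − 1 = 7 dB.

7 dB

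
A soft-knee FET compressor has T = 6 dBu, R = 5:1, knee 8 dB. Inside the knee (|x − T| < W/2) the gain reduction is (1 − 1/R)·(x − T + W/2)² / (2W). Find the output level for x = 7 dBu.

5.75 dBu

x − T + W/2 = 7 − 6 + 4 = 5.
GR = (1 − 1/5) × 5² / 16 = 0.8 × 25 / 16 = 1.25 dB.
Output = 7 − 1.25 = 5.75 dBu.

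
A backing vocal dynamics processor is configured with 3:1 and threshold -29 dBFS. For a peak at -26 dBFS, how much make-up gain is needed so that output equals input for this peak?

2 dB

Overshoot 3 dB → 3/3 = 1 dB after compression, so the compressed level is -29 + 1 = -28 dBFS.
Make-up = target − compressed = -26 − (-28) = 2 dB.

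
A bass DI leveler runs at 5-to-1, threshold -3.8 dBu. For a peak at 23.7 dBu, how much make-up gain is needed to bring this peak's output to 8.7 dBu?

7 dB

Overshoot 27.5 dB → 27.5/5 = 5.5 dB after compression, so the compressed level is -3.8 + 5.5 = 1.7 dBu.
Make-up = target − compressed = 8.7 − 1.7 = 7 dB.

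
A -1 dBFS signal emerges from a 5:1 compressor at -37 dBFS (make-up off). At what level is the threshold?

-46 dBFS

Gain reduction = -1 − (-37) = 36 dB; output overshoot = GR / (R − 1) = 36 / 4 = 9 dB.
Threshold = output − output overshoot = -37 − 9 = -46 dBFS.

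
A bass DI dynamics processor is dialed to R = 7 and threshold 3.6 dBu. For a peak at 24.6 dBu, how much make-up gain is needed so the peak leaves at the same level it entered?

Overshoot 21 dB → 21/7 = 3 dB after compression, so the compressed level is 3.6 + 3 = 6.6 dBu.
Make-up = target − compressed = 24.6 − 6.6 = 18 dB.

18 dB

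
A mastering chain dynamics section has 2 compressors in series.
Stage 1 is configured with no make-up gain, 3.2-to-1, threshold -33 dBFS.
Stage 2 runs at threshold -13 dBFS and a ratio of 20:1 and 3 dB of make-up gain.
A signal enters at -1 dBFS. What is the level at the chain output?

Stage 1: 32 dB above -33 dBFS, reduced 3.2:1 to 10 dB above → -23 dBFS.
Stage 2: below threshold (-23 ≤ -13); passes unchanged; make-up brings it to -20 dBFS.

-20 dBFS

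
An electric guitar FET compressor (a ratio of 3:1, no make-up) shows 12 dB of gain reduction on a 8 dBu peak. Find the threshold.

-10 dBu

Let T be the threshold. Output overshoot = (input overshoot)/R, so -4 − T = (8 − T)/3.
3·(-4 − T) = 8 − T → 2·T = -12 − 8 = -20.
T = -20/2 = -10 dBu.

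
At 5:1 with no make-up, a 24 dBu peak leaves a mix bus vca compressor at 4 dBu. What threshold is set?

Input is 25 dB above T (since output overshoot × R = input overshoot: (4 − T)·5 = 24 − T gives T = -1 dBu).
Check: -1 + (24 − (-1))/5 = -1 + 5 = 4 dBu. ✓

-1 dBu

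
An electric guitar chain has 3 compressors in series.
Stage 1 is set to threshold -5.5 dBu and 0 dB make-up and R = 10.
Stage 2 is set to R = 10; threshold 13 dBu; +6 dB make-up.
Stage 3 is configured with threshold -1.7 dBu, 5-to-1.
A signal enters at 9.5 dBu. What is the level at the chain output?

Stage 1: 15 dB above -5.5 dBu, reduced 10:1 to 1.5 dB above → -4 dBu.
Stage 2: below threshold (-4 ≤ 13); passes unchanged; make-up brings it to 2 dBu.
Stage 3: 2 dBu is 3.7 dB over -1.7 dBu; at 5:1 that becomes 0.74 dB over, giving -0.96 dBu.

-0.96 dBu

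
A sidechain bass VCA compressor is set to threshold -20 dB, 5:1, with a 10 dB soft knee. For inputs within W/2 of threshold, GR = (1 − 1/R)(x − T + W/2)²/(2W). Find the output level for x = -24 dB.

x − T + W/2 = -24 − (-20) + 5 = 1.
GR = (1 − 1/5) × 1² / 20 = 0.8 × 1 / 20 = 0.04 dB.
Output = -24 − 0.04 = -24.04 dB.

-24.04 dB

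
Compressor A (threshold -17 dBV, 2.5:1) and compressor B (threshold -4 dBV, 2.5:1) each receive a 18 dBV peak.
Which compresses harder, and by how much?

A: 35 dB over, compressed to 14 dB over, so 21 dB of GR.
B: 22 dB over, compressed to 8.8 dB over, so 13.2 dB of GR.
A applies 7.8 dB more gain reduction.

A, by 7.8 dB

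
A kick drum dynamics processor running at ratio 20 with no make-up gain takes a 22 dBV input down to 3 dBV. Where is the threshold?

2 dBV

Let T be the threshold. Output overshoot = (input overshoot)/R, so 3 − T = (22 − T)/20.
20·(3 − T) = 22 − T → 19·T = 60 − 22 = 38.
T = 38/19 = 2 dBV.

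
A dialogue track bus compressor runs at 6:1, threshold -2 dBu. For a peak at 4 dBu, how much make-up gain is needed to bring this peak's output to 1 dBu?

Without make-up, output = threshold + overshoot/6 = -2 + 1 = -1 dBu.
Gap to target: 2 dB.

2 dB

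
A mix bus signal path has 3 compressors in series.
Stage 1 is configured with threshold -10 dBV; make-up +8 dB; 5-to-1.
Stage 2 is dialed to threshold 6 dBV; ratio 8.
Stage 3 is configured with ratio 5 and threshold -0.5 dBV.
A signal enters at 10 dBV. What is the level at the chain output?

Stage 1: 10 dBV is 20 dB over -10 dBV; at 5:1 that becomes 4 dB over, giving -6 dBV; +8 dB make-up → 2 dBV.
Stage 2: 2 dBV is at or below the 6 dBV threshold — no compression; output 2 dBV.
Stage 3: overshoot 2.5 dB → 2.5/5 = 0.5 dB → 0 dBV.

0 dBV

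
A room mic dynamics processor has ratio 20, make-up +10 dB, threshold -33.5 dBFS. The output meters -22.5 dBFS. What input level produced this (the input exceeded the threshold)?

Before make-up, the level was -22.5 − 10 = -32.5 dBFS.
That's 1 dB above the -33.5 dBFS threshold.
Input overshoot = R × output overshoot = 20 dB → input = -33.5 + 20 = -13.5 dBFS.

-13.5 dBFS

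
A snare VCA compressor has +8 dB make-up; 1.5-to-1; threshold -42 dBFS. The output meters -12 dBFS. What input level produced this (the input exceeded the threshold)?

Remove make-up: -12 − 8 = -20 dBFS.
That's 22 dB above the -42 dBFS threshold.
Before 1.5:1 compression the overshoot was 22 × 1.5 = 33 dB, so input = -42 + 33 = -9 dBFS.

-9 dBFS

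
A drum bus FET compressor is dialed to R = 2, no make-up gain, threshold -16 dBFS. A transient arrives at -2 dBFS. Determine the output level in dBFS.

The input is 14 dB above the -16 dBFS threshold.
The 14 dB excess becomes 7 dB after 2:1 reduction.
Output = -16 + 7 = -9 dBFS.

-9 dBFS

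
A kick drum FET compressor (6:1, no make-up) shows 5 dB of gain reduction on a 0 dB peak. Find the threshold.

Input is 6 dB above T (since output overshoot × R = input overshoot: (-5 − T)·6 = 0 − T gives T = -6 dB).
Check: -6 + (0 − (-6))/6 = -6 + 1 = -5 dB. ✓

-6 dB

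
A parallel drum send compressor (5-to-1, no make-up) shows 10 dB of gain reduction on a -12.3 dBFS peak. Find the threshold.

-24.8 dBFS

Gain reduction = -12.3 − (-22.3) = 10 dB; output overshoot = GR / (R − 1) = 10 / 4 = 2.5 dB.
Threshold = output − output overshoot = -22.3 − 2.5 = -24.8 dBFS.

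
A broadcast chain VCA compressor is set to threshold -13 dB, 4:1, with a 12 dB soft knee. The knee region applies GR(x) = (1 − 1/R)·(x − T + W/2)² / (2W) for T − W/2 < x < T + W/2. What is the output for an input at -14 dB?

x − T + W/2 = -14 − (-13) + 6 = 5.
GR = (1 − 1/4) × 5² / 24 = 0.75 × 25 / 24 = 0.78125 dB.
Output = -14 − 0.78125 = -14.78125 dB.

-14.78125 dB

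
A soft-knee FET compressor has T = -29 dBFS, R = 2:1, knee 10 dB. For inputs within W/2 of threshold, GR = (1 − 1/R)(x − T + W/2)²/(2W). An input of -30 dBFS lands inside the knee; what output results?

-30.4 dBFS

x − T + W/2 = -30 − (-29) + 5 = 4.
GR = (1 − 1/2) × 4² / 20 = 0.5 × 16 / 20 = 0.4 dB.
Output = -30 − 0.4 = -30.4 dBFS.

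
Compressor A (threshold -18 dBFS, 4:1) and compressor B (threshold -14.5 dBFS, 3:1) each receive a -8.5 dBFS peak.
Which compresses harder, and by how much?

A, by 3.125 dB

A: 9.5 dB over, compressed to 2.375 dB over, so 7.125 dB of GR.
B: 6 dB over, compressed to 2 dB over, so 4 dB of GR.
Difference: 3.125 dB in favour of A.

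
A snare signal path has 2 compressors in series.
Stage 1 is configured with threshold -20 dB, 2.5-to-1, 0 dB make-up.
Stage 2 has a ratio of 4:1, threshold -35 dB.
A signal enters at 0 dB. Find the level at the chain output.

Stage 1: overshoot 20 dB → 20/2.5 = 8 dB → -12 dB.
Stage 2: overshoot 23 dB → 23/4 = 5.75 dB → -29.25 dB.

-29.25 dB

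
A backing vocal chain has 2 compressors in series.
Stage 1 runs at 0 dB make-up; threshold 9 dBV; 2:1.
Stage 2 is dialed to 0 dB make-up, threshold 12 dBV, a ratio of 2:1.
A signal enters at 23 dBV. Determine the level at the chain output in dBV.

14 dBV

Stage 1: 14 dB above 9 dBV, reduced 2:1 to 7 dB above → 16 dBV.
Stage 2: overshoot 4 dB → 4/2 = 2 dB → 14 dBV.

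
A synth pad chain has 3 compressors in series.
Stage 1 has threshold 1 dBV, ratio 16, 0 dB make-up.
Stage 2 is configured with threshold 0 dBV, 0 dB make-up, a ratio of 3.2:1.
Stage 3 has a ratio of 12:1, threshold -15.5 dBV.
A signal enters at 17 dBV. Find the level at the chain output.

-14.15625 dBV

Stage 1: 17 dBV is 16 dB over 1 dBV; at 16:1 that becomes 1 dB over, giving 2 dBV.
Stage 2: overshoot 2 dB → 2/3.2 = 0.625 dB → 0.625 dBV.
Stage 3: overshoot 16.125 dB → 16.125/12 = 1.34375 dB → -14.15625 dBV.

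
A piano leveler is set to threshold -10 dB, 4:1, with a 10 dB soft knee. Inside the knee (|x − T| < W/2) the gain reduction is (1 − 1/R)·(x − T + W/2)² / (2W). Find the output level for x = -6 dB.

-9.0375 dB

x − T + W/2 = -6 − (-10) + 5 = 9.
GR = (1 − 1/4) × 9² / 20 = 0.75 × 81 / 20 = 3.0375 dB.
Output = -6 − 3.0375 = -9.0375 dB.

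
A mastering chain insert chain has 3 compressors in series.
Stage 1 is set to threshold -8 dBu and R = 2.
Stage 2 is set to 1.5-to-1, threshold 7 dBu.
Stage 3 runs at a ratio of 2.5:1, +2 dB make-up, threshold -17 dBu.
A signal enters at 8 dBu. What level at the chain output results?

-8.2 dBu

Stage 1: 16 dB above -8 dBu, reduced 2:1 to 8 dB above → 0 dBu.
Stage 2: 0 dBu ≤ 7 dBu, so stage 2 doesn't engage; output 0 dBu.
Stage 3: 17 dB above -17 dBu, reduced 2.5:1 to 6.8 dB above → -10.2 dBu; +2 dB make-up → -8.2 dBu.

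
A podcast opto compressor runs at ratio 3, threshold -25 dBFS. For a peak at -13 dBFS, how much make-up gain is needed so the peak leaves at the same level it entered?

Without make-up, output = threshold + overshoot/3 = -25 + 4 = -21 dBFS.
Gap to target: 8 dB.

8 dB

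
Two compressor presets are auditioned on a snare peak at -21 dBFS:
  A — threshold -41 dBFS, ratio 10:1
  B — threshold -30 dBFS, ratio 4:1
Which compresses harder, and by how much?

A, by 11.25 dB

A: GR = 20 − 20/10 = 18 dB.
B: GR = 9 − 9/4 = 6.75 dB.
A applies 11.25 dB more gain reduction.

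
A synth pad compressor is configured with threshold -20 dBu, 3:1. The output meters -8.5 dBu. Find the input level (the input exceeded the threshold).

Post-compression overshoot = -8.5 − (-20) = 11.5 dB.
Input overshoot = R × output overshoot = 34.5 dB → input = -20 + 34.5 = 14.5 dBu.

14.5 dBu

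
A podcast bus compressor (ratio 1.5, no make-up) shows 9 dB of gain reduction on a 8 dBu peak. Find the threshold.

-19 dBu

Input is 27 dB above T (since output overshoot × R = input overshoot: (-1 − T)·1.5 = 8 − T gives T = -19 dBu).
Check: -19 + (8 − (-19))/1.5 = -19 + 18 = -1 dBu. ✓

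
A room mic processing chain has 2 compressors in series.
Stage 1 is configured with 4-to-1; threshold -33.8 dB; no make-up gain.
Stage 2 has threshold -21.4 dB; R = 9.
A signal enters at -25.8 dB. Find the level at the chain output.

Stage 1: -25.8 dB is 8 dB over -33.8 dB; at 4:1 that becomes 2 dB over, giving -31.8 dB.
Stage 2: -31.8 dB ≤ -21.4 dB, so stage 2 doesn't engage; output -31.8 dB.

-31.8 dB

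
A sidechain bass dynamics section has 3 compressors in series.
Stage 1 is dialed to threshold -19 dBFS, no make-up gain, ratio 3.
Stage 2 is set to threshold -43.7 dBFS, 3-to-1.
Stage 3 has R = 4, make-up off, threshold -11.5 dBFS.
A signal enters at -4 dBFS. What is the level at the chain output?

-33.8 dBFS

Stage 1: -4 dBFS is 15 dB over -19 dBFS; at 3:1 that becomes 5 dB over, giving -14 dBFS.
Stage 2: 29.7 dB above -43.7 dBFS, reduced 3:1 to 9.9 dB above → -33.8 dBFS.
Stage 3: -33.8 dBFS ≤ -11.5 dBFS, so stage 3 doesn't engage; output -33.8 dBFS.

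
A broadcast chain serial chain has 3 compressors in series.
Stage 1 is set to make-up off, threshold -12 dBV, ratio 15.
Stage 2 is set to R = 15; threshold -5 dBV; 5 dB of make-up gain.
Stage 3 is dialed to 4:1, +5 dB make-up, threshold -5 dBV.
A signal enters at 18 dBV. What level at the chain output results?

Stage 1: overshoot 30 dB → 30/15 = 2 dB → -10 dBV.
Stage 2: -10 dBV ≤ -5 dBV, so stage 2 doesn't engage; make-up brings it to -5 dBV.
Stage 3: -5 dBV is at or below the -5 dBV threshold — no compression; make-up brings it to 0 dBV.

0 dBV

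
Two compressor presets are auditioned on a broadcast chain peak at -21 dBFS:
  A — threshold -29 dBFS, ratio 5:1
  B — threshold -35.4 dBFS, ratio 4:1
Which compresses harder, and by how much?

B, by 4.4 dB

A: GR = 8 − 8/5 = 6.4 dB.
B: GR = 14.4 − 14.4/4 = 10.8 dB.
B applies 4.4 dB more gain reduction.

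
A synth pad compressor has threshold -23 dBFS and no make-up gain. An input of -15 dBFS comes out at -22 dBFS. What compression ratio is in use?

8:1

Input overshoot = -15 − (-23) = 8 dB; output overshoot = -22 − (-23) = 1 dB.
Ratio = 8 / 1 = 8.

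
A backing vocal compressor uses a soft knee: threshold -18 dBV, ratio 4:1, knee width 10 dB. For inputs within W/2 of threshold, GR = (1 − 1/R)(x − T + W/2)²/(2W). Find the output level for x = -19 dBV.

-19.6 dBV

x − T + W/2 = -19 − (-18) + 5 = 4.
GR = (1 − 1/4) × 4² / 20 = 0.75 × 16 / 20 = 0.6 dB.
Output = -19 − 0.6 = -19.6 dBV.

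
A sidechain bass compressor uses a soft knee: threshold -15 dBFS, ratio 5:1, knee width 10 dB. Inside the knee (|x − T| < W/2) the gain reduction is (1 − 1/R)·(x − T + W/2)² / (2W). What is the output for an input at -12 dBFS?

-14.56 dBFS

x − T + W/2 = -12 − (-15) + 5 = 8.
GR = (1 − 1/5) × 8² / 20 = 0.8 × 64 / 20 = 2.56 dB.
Output = -12 − 2.56 = -14.56 dBFS.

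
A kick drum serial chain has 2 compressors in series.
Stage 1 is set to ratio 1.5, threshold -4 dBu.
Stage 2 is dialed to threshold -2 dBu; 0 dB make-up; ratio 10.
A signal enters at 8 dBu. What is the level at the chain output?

Stage 1: overshoot 12 dB → 12/1.5 = 8 dB → 4 dBu.
Stage 2: 4 dBu is 6 dB over -2 dBu; at 10:1 that becomes 0.6 dB over, giving -1.4 dBu.

-1.4 dBu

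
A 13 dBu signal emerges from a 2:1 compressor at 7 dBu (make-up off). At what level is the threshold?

1 dBu

Gain reduction = 13 − 7 = 6 dB; output overshoot = GR / (R − 1) = 6 / 1 = 6 dB.
Threshold = output − output overshoot = 7 − 6 = 1 dBu.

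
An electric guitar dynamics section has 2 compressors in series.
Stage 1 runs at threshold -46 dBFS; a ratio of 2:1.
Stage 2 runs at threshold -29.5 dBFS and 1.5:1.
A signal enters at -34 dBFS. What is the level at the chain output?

-40 dBFS

Stage 1: 12 dB above -46 dBFS, reduced 2:1 to 6 dB above → -40 dBFS.
Stage 2: below threshold (-40 ≤ -29.5); passes unchanged; output -40 dBFS.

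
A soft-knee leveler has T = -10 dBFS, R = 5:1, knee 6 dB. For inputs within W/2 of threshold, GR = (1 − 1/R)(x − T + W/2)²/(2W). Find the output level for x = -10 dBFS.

x − T + W/2 = -10 − (-10) + 3 = 3.
GR = (1 − 1/5) × 3² / 12 = 0.8 × 9 / 12 = 0.6 dB.
Output = -10 − 0.6 = -10.6 dBFS.

-10.6 dBFS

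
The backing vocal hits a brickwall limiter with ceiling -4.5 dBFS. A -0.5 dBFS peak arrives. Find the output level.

The limiter clamps the peak to its -4.5 dBFS ceiling.

-4.5 dBFS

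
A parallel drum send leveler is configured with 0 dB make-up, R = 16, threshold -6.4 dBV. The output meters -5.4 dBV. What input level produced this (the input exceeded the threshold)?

9.6 dBV

Post-compression overshoot = -5.4 − (-6.4) = 1 dB.
Before 16:1 compression the overshoot was 1 × 16 = 16 dB, so input = -6.4 + 16 = 9.6 dBV.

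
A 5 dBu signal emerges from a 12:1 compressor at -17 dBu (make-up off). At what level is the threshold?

Gain reduction = 5 − (-17) = 22 dB; output overshoot = GR / (R − 1) = 22 / 11 = 2 dB.
Threshold = output − output overshoot = -17 − 2 = -19 dBu.

-19 dBu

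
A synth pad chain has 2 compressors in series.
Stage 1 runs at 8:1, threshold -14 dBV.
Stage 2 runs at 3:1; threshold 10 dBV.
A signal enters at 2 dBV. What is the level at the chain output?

-12 dBV

Stage 1: 16 dB above -14 dBV, reduced 8:1 to 2 dB above → -12 dBV.
Stage 2: -12 dBV is at or below the 10 dBV threshold — no compression; output -12 dBV.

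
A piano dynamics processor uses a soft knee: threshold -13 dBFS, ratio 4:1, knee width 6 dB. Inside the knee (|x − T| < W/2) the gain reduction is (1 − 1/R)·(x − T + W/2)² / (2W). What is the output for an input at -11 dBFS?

x − T + W/2 = -11 − (-13) + 3 = 5.
GR = (1 − 1/4) × 5² / 12 = 0.75 × 25 / 12 = 1.5625 dB.
Output = -11 − 1.5625 = -12.5625 dBFS.

-12.5625 dBFS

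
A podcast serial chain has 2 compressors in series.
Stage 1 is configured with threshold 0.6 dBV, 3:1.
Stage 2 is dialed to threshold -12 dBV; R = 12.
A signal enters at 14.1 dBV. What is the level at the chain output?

Stage 1: 14.1 dBV is 13.5 dB over 0.6 dBV; at 3:1 that becomes 4.5 dB over, giving 5.1 dBV.
Stage 2: 5.1 dBV is 17.1 dB over -12 dBV; at 12:1 that becomes 1.425 dB over, giving -10.575 dBV.

-10.575 dBV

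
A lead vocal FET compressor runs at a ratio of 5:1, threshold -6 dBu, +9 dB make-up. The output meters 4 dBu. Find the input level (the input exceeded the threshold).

-1 dBu

Remove make-up: 4 − 9 = -5 dBu.
That's 1 dB above the -6 dBu threshold.
Input overshoot = R × output overshoot = 5 dB → input = -6 + 5 = -1 dBu.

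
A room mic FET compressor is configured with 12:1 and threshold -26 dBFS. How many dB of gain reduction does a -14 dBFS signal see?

-14 dBFS exceeds the threshold by 12 dB.
At 12:1, output sits 12/12 = 1 dB above threshold.
GR = overshoot in − overshoot out = 12 − 1 = 11 dB.

11 dB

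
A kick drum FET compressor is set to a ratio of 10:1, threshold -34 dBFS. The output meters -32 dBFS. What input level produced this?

Post-compression overshoot = -32 − (-34) = 2 dB.
Input overshoot = R × output overshoot = 20 dB → input = -34 + 20 = -14 dBFS.

-14 dBFS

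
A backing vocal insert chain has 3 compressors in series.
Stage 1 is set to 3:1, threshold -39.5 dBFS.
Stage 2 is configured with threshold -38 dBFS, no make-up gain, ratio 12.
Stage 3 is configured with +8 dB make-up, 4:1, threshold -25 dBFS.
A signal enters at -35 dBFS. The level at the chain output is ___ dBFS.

Stage 1: 4.5 dB above -39.5 dBFS, reduced 3:1 to 1.5 dB above → -38 dBFS.
Stage 2: -38 dBFS is at or below the -38 dBFS threshold — no compression; output -38 dBFS.
Stage 3: -38 dBFS ≤ -25 dBFS, so stage 3 doesn't engage; make-up brings it to -30 dBFS.

-30 dBFS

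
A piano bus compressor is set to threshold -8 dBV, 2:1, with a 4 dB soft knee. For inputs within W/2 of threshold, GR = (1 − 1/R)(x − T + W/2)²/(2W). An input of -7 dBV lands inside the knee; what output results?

-7.5625 dBV

x − T + W/2 = -7 − (-8) + 2 = 3.
GR = (1 − 1/2) × 3² / 8 = 0.5 × 9 / 8 = 0.5625 dB.
Output = -7 − 0.5625 = -7.5625 dBV.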